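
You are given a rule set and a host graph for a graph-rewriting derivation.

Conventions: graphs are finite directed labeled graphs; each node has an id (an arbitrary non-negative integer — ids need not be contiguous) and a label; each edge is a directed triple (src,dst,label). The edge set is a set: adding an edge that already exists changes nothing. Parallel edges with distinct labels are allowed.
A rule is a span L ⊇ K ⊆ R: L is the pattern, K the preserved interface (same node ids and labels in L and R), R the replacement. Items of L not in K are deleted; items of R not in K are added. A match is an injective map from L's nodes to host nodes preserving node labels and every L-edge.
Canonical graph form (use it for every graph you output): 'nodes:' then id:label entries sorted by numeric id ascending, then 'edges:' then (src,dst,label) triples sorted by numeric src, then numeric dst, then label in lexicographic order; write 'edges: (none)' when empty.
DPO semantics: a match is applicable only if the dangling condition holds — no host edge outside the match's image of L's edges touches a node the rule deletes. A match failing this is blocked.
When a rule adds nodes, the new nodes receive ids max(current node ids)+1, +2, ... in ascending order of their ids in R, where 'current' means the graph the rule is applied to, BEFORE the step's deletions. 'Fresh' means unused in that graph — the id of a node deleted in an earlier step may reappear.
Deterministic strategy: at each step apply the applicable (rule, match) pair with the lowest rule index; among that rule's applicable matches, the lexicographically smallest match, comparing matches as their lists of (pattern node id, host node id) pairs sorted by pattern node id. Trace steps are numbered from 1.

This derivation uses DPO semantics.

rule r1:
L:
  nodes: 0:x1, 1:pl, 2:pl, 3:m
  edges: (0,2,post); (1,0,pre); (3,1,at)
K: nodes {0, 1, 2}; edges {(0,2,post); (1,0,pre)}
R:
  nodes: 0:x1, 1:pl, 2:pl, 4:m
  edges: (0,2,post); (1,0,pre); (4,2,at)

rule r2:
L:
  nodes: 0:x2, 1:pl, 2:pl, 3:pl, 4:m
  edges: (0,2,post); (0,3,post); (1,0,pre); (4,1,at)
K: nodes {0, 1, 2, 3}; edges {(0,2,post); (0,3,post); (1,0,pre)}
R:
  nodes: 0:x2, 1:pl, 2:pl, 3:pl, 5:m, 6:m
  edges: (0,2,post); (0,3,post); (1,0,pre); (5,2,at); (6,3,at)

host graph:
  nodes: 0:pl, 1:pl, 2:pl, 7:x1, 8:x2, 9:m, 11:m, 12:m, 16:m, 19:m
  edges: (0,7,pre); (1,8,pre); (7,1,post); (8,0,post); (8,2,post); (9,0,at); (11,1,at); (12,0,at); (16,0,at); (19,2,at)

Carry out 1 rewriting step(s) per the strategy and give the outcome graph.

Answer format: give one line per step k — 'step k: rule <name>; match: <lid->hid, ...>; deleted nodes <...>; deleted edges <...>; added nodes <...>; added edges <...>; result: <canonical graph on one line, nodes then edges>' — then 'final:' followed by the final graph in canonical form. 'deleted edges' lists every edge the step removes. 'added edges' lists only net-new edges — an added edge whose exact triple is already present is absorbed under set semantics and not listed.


step 1: rule r1; match: 0->7, 1->0, 2->1, 3->9; deleted nodes 9; deleted edges (9,0,at); added nodes 20; added edges (20,1,at); result: nodes: 0:pl, 1:pl, 2:pl, 7:x1, 8:x2, 11:m, 12:m, 16:m, 19:m, 20:m edges: (0,7,pre); (1,8,pre); (7,1,post); (8,0,post); (8,2,post); (11,1,at); (12,0,at); (16,0,at); (19,2,at); (20,1,at)
final:
nodes: 0:pl, 1:pl, 2:pl, 7:x1, 8:x2, 11:m, 12:m, 16:m, 19:m, 20:m
edges: (0,7,pre); (1,8,pre); (7,1,post); (8,0,post); (8,2,post); (11,1,at); (12,0,at); (16,0,at); (19,2,at); (20,1,at)


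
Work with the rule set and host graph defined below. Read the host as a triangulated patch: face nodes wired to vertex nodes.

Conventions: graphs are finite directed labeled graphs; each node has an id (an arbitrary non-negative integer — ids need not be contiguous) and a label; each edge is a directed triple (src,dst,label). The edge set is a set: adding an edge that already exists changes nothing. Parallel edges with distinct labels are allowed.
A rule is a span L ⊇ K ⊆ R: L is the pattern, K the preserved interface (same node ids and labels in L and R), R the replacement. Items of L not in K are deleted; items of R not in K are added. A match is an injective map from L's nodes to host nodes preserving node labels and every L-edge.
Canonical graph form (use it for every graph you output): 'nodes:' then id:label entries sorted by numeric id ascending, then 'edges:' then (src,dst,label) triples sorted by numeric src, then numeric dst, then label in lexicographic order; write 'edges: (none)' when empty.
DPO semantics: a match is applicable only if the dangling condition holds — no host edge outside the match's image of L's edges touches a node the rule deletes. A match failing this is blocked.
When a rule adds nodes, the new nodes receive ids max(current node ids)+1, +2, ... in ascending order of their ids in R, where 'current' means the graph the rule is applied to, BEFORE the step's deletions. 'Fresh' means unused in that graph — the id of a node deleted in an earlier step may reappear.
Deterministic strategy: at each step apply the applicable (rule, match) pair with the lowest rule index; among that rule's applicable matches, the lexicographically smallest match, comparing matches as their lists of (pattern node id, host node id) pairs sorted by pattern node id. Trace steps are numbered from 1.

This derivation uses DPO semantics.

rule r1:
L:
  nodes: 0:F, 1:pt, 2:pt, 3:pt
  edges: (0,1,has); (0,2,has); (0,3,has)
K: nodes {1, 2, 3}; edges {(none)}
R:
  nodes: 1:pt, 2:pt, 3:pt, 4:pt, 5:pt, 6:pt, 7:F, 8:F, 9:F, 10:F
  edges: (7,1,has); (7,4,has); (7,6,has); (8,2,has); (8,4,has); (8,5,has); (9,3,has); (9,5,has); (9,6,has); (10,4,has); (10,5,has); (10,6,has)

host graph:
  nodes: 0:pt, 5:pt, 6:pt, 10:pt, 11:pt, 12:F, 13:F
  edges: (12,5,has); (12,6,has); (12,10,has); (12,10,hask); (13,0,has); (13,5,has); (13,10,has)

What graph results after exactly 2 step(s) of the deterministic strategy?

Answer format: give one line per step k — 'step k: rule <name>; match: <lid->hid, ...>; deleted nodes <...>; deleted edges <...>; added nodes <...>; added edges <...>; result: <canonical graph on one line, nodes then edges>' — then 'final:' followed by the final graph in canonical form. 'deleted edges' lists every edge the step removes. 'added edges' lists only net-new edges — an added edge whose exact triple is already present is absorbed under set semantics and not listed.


step 1: rule r1; match: 0->13, 1->0, 2->5, 3->10; deleted nodes 13; deleted edges (13,0,has); (13,5,has); (13,10,has); added nodes 14, 15, 16, 17, 18, 19, 20; added edges (17,0,has); (17,14,has); (17,16,has); (18,5,has); (18,14,has); (18,15,has); (19,10,has); (19,15,has); (19,16,has); (20,14,has); (20,15,has); (20,16,has); result: nodes: 0:pt, 5:pt, 6:pt, 10:pt, 11:pt, 12:F, 14:pt, 15:pt, 16:pt, 17:F, 18:F, 19:F, 20:F edges: (12,5,has); (12,6,has); (12,10,has); (12,10,hask); (17,0,has); (17,14,has); (17,16,has); (18,5,has); (18,14,has); (18,15,has); (19,10,has); (19,15,has); (19,16,has); (20,14,has); (20,15,has); (20,16,has)
step 2: rule r1; match: 0->17, 1->0, 2->14, 3->16; deleted nodes 17; deleted edges (17,0,has); (17,14,has); (17,16,has); added nodes 21, 22, 23, 24, 25, 26, 27; added edges (24,0,has); (24,21,has); (24,23,has); (25,14,has); (25,21,has); (25,22,has); (26,16,has); (26,22,has); (26,23,has); (27,21,has); (27,22,has); (27,23,has); result: nodes: 0:pt, 5:pt, 6:pt, 10:pt, 11:pt, 12:F, 14:pt, 15:pt, 16:pt, 18:F, 19:F, 20:F, 21:pt, 22:pt, 23:pt, 24:F, 25:F, 26:F, 27:F edges: (12,5,has); (12,6,has); (12,10,has); (12,10,hask); (18,5,has); (18,14,has); (18,15,has); (19,10,has); (19,15,has); (19,16,has); (20,14,has); (20,15,has); (20,16,has); (24,0,has); (24,21,has); (24,23,has); (25,14,has); (25,21,has); (25,22,has); (26,16,has); (26,22,has); (26,23,has); (27,21,has); (27,22,has); (27,23,has)
final:
nodes: 0:pt, 5:pt, 6:pt, 10:pt, 11:pt, 12:F, 14:pt, 15:pt, 16:pt, 18:F, 19:F, 20:F, 21:pt, 22:pt, 23:pt, 24:F, 25:F, 26:F, 27:F
edges: (12,5,has); (12,6,has); (12,10,has); (12,10,hask); (18,5,has); (18,14,has); (18,15,has); (19,10,has); (19,15,has); (19,16,has); (20,14,has); (20,15,has); (20,16,has); (24,0,has); (24,21,has); (24,23,has); (25,14,has); (25,21,has); (25,22,has); (26,16,has); (26,22,has); (26,23,has); (27,21,has); (27,22,has); (27,23,has)


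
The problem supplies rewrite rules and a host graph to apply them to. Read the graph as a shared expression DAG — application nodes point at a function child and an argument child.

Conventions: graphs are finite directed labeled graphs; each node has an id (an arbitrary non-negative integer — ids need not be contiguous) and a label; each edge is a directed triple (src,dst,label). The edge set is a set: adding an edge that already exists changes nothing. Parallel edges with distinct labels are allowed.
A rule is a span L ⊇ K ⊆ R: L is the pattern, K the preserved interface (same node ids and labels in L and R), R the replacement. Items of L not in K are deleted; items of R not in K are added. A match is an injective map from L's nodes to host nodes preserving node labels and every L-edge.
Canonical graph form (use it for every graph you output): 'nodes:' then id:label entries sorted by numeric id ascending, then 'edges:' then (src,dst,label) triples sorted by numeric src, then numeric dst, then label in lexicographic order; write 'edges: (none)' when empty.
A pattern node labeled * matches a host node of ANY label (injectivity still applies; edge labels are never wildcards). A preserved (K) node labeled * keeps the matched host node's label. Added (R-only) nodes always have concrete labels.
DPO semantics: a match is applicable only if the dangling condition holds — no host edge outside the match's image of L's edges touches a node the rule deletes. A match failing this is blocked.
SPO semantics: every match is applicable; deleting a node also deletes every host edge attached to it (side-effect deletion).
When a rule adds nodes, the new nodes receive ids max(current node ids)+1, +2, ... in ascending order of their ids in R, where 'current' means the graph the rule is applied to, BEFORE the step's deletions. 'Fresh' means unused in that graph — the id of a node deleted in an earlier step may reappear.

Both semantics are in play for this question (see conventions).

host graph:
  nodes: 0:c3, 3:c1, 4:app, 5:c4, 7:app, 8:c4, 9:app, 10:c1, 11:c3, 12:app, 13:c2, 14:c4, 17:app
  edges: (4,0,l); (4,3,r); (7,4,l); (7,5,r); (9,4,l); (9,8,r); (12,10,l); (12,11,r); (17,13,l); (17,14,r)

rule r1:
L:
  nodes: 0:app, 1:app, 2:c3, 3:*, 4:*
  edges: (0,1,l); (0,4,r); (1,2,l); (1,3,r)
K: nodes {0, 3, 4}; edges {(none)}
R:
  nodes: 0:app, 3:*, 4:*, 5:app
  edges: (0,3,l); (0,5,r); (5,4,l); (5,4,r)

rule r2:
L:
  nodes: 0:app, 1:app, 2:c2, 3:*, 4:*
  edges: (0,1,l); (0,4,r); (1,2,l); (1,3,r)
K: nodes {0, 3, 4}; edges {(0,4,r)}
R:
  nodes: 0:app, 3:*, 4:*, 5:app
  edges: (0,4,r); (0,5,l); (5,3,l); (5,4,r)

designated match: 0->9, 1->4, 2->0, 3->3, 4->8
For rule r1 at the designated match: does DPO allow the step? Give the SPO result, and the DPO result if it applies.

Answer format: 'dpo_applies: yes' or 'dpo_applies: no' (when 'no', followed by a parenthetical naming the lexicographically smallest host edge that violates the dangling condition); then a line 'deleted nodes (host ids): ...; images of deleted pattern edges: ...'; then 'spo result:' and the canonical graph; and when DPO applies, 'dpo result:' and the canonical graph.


dpo_applies: no
(the rule deletes node 4, which keeps host edge (7,4,l) outside the match image — the dangling condition fails, DPO blocks; SPO proceeds and side-deletes such edges)
deleted nodes (host ids): 0, 4; images of deleted pattern edges: (4,0,l); (4,3,r); (9,4,l); (9,8,r)
spo result:
nodes: 3:c1, 5:c4, 7:app, 8:c4, 9:app, 10:c1, 11:c3, 12:app, 13:c2, 14:c4, 17:app, 18:app
edges: (7,5,r); (9,3,l); (9,18,r); (12,10,l); (12,11,r); (17,13,l); (17,14,r); (18,8,l); (18,8,r)


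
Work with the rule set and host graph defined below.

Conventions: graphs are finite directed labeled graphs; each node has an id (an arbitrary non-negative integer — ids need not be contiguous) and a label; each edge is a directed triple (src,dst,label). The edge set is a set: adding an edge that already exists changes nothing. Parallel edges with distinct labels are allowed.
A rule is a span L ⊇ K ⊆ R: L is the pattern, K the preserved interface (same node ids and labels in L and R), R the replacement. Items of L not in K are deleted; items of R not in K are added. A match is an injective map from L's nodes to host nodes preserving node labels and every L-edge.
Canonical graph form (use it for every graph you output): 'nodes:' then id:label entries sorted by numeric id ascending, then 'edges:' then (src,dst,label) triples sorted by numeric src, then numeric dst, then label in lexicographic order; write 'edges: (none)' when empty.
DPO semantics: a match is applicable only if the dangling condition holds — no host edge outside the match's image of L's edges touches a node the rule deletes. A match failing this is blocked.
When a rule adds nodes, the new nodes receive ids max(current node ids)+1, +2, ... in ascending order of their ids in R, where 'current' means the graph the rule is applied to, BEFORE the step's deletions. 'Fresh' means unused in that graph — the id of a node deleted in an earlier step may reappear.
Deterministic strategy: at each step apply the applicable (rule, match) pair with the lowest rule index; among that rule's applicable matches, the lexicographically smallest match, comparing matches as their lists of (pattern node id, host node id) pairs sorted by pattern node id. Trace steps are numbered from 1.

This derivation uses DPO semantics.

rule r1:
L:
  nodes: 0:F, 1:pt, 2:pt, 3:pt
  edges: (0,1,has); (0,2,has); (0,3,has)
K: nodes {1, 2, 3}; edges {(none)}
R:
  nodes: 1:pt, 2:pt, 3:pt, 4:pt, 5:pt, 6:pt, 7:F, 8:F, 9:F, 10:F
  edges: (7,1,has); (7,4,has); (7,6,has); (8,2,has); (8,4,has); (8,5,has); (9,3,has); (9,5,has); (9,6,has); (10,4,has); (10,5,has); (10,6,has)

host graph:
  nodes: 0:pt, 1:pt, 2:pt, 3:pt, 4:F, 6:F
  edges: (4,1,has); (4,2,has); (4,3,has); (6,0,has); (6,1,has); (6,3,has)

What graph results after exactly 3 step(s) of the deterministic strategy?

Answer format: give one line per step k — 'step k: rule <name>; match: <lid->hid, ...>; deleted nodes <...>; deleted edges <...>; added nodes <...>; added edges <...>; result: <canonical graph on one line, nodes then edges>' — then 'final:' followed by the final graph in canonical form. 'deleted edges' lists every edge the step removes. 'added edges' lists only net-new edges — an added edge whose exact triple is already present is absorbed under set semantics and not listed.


step 1: rule r1; match: 0->4, 1->1, 2->2, 3->3; deleted nodes 4; deleted edges (4,1,has); (4,2,has); (4,3,has); added nodes 7, 8, 9, 10, 11, 12, 13; added edges (10,1,has); (10,7,has); (10,9,has); (11,2,has); (11,7,has); (11,8,has); (12,3,has); (12,8,has); (12,9,has); (13,7,has); (13,8,has); (13,9,has); result: nodes: 0:pt, 1:pt, 2:pt, 3:pt, 6:F, 7:pt, 8:pt, 9:pt, 10:F, 11:F, 12:F, 13:F edges: (6,0,has); (6,1,has); (6,3,has); (10,1,has); (10,7,has); (10,9,has); (11,2,has); (11,7,has); (11,8,has); (12,3,has); (12,8,has); (12,9,has); (13,7,has); (13,8,has); (13,9,has)
step 2: rule r1; match: 0->6, 1->0, 2->1, 3->3; deleted nodes 6; deleted edges (6,0,has); (6,1,has); (6,3,has); added nodes 14, 15, 16, 17, 18, 19, 20; added edges (17,0,has); (17,14,has); (17,16,has); (18,1,has); (18,14,has); (18,15,has); (19,3,has); (19,15,has); (19,16,has); (20,14,has); (20,15,has); (20,16,has); result: nodes: 0:pt, 1:pt, 2:pt, 3:pt, 7:pt, 8:pt, 9:pt, 10:F, 11:F, 12:F, 13:F, 14:pt, 15:pt, 16:pt, 17:F, 18:F, 19:F, 20:F edges: (10,1,has); (10,7,has); (10,9,has); (11,2,has); (11,7,has); (11,8,has); (12,3,has); (12,8,has); (12,9,has); (13,7,has); (13,8,has); (13,9,has); (17,0,has); (17,14,has); (17,16,has); (18,1,has); (18,14,has); (18,15,has); (19,3,has); (19,15,has); (19,16,has); (20,14,has); (20,15,has); (20,16,has)
step 3: rule r1; match: 0->10, 1->1, 2->7, 3->9; deleted nodes 10; deleted edges (10,1,has); (10,7,has); (10,9,has); added nodes 21, 22, 23, 24, 25, 26, 27; added edges (24,1,has); (24,21,has); (24,23,has); (25,7,has); (25,21,has); (25,22,has); (26,9,has); (26,22,has); (26,23,has); (27,21,has); (27,22,has); (27,23,has); result: nodes: 0:pt, 1:pt, 2:pt, 3:pt, 7:pt, 8:pt, 9:pt, 11:F, 12:F, 13:F, 14:pt, 15:pt, 16:pt, 17:F, 18:F, 19:F, 20:F, 21:pt, 22:pt, 23:pt, 24:F, 25:F, 26:F, 27:F edges: (11,2,has); (11,7,has); (11,8,has); (12,3,has); (12,8,has); (12,9,has); (13,7,has); (13,8,has); (13,9,has); (17,0,has); (17,14,has); (17,16,has); (18,1,has); (18,14,has); (18,15,has); (19,3,has); (19,15,has); (19,16,has); (20,14,has); (20,15,has); (20,16,has); (24,1,has); (24,21,has); (24,23,has); (25,7,has); (25,21,has); (25,22,has); (26,9,has); (26,22,has); (26,23,has); (27,21,has); (27,22,has); (27,23,has)
final:
nodes: 0:pt, 1:pt, 2:pt, 3:pt, 7:pt, 8:pt, 9:pt, 11:F, 12:F, 13:F, 14:pt, 15:pt, 16:pt, 17:F, 18:F, 19:F, 20:F, 21:pt, 22:pt, 23:pt, 24:F, 25:F, 26:F, 27:F
edges: (11,2,has); (11,7,has); (11,8,has); (12,3,has); (12,8,has); (12,9,has); (13,7,has); (13,8,has); (13,9,has); (17,0,has); (17,14,has); (17,16,has); (18,1,has); (18,14,has); (18,15,has); (19,3,has); (19,15,has); (19,16,has); (20,14,has); (20,15,has); (20,16,has); (24,1,has); (24,21,has); (24,23,has); (25,7,has); (25,21,has); (25,22,has); (26,9,has); (26,22,has); (26,23,has); (27,21,has); (27,22,has); (27,23,has)


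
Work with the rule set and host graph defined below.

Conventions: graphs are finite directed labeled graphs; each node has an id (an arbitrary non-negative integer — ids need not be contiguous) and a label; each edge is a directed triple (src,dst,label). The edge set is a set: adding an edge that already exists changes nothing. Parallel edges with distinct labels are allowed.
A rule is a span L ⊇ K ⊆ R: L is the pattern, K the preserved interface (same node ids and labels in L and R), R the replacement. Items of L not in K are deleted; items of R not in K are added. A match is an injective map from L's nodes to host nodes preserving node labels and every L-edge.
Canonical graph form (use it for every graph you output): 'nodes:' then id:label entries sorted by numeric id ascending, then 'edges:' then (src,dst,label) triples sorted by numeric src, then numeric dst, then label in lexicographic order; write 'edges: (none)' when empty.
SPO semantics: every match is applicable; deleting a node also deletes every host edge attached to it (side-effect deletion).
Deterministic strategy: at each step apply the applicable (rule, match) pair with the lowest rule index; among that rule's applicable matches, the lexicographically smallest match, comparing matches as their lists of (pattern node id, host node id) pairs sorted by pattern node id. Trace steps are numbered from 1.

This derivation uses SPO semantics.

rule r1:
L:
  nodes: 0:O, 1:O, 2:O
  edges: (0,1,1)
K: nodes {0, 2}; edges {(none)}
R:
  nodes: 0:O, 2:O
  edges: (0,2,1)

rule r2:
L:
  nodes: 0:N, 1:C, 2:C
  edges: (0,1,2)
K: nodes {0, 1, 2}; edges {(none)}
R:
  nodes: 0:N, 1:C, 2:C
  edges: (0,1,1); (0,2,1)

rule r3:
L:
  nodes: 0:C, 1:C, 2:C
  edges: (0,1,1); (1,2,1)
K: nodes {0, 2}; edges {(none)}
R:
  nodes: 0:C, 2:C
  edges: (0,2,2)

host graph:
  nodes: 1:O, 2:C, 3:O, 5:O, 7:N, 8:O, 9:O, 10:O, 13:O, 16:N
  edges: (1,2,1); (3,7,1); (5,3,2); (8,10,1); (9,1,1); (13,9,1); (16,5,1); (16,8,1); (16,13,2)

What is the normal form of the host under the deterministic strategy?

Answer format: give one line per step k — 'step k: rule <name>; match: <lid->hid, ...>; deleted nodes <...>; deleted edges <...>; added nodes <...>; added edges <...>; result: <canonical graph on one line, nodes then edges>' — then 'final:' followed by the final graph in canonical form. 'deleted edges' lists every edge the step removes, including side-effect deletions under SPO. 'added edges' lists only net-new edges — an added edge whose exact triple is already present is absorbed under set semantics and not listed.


step 1: rule r1; match: 0->8, 1->10, 2->1; deleted nodes 10; deleted edges (8,10,1); added nodes (none); added edges (8,1,1); result: nodes: 1:O, 2:C, 3:O, 5:O, 7:N, 8:O, 9:O, 13:O, 16:N edges: (1,2,1); (3,7,1); (5,3,2); (8,1,1); (9,1,1); (13,9,1); (16,5,1); (16,8,1); (16,13,2)
step 2: rule r1; match: 0->8, 1->1, 2->3; deleted nodes 1; deleted edges (1,2,1); (8,1,1); (9,1,1); added nodes (none); added edges (8,3,1); result: nodes: 2:C, 3:O, 5:O, 7:N, 8:O, 9:O, 13:O, 16:N edges: (3,7,1); (5,3,2); (8,3,1); (13,9,1); (16,5,1); (16,8,1); (16,13,2)
step 3: rule r1; match: 0->8, 1->3, 2->5; deleted nodes 3; deleted edges (3,7,1); (5,3,2); (8,3,1); added nodes (none); added edges (8,5,1); result: nodes: 2:C, 5:O, 7:N, 8:O, 9:O, 13:O, 16:N edges: (8,5,1); (13,9,1); (16,5,1); (16,8,1); (16,13,2)
step 4: rule r1; match: 0->8, 1->5, 2->9; deleted nodes 5; deleted edges (8,5,1); (16,5,1); added nodes (none); added edges (8,9,1); result: nodes: 2:C, 7:N, 8:O, 9:O, 13:O, 16:N edges: (8,9,1); (13,9,1); (16,8,1); (16,13,2)
step 5: rule r1; match: 0->8, 1->9, 2->13; deleted nodes 9; deleted edges (8,9,1); (13,9,1); added nodes (none); added edges (8,13,1); result: nodes: 2:C, 7:N, 8:O, 13:O, 16:N edges: (8,13,1); (16,8,1); (16,13,2)
final:
nodes: 2:C, 7:N, 8:O, 13:O, 16:N
edges: (8,13,1); (16,8,1); (16,13,2)


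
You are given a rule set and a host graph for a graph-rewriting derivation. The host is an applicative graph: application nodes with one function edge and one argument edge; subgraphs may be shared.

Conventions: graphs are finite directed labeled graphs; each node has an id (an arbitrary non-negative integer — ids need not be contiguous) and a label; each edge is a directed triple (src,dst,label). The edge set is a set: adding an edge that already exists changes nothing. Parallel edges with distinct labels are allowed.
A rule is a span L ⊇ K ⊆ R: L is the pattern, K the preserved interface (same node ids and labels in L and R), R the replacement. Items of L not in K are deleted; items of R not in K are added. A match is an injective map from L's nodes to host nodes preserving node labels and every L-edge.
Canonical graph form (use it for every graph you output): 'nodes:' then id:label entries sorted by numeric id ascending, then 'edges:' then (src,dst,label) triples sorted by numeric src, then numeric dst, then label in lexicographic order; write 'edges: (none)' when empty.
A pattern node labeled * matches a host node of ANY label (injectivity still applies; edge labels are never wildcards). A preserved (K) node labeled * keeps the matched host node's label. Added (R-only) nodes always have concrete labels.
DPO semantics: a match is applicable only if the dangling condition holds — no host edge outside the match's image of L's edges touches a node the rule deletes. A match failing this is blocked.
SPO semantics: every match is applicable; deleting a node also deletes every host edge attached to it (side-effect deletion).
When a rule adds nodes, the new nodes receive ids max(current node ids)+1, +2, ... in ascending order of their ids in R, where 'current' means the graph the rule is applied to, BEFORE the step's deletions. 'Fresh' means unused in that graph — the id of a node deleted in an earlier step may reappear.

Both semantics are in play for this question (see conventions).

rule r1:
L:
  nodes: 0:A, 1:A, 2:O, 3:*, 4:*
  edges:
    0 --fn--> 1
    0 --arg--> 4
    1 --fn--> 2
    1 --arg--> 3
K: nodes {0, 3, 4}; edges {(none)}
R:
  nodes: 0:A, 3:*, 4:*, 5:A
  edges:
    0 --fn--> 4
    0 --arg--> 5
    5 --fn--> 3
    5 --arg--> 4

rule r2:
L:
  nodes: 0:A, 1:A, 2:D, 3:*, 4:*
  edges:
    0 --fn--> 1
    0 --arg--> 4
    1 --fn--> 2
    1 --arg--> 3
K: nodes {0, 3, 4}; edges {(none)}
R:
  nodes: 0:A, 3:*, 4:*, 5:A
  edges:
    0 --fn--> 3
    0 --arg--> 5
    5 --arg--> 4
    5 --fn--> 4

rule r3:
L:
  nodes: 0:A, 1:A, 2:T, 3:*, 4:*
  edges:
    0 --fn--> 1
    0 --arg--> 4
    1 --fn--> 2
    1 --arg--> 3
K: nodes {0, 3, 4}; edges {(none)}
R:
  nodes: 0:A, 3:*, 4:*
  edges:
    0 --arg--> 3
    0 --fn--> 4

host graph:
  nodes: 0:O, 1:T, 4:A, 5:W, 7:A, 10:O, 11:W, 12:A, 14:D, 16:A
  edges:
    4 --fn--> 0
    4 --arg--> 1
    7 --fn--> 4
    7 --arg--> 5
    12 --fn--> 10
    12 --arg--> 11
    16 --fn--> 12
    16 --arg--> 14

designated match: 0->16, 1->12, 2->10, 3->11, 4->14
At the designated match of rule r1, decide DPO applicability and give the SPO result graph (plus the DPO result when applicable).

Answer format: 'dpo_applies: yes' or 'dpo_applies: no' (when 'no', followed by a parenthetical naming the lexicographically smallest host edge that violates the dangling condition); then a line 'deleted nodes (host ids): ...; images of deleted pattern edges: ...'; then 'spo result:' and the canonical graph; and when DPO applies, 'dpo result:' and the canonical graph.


dpo_applies: yes
deleted nodes (host ids): 10, 12; images of deleted pattern edges: (12,10,fn); (12,11,arg); (16,12,fn); (16,14,arg)
spo result:
nodes: 0:O, 1:T, 4:A, 5:W, 7:A, 11:W, 14:D, 16:A, 17:A
edges: (4,0,fn); (4,1,arg); (7,4,fn); (7,5,arg); (16,14,fn); (16,17,arg); (17,11,fn); (17,14,arg)
dpo result:
nodes: 0:O, 1:T, 4:A, 5:W, 7:A, 11:W, 14:D, 16:A, 17:A
edges: (4,0,fn); (4,1,arg); (7,4,fn); (7,5,arg); (16,14,fn); (16,17,arg); (17,11,fn); (17,14,arg)


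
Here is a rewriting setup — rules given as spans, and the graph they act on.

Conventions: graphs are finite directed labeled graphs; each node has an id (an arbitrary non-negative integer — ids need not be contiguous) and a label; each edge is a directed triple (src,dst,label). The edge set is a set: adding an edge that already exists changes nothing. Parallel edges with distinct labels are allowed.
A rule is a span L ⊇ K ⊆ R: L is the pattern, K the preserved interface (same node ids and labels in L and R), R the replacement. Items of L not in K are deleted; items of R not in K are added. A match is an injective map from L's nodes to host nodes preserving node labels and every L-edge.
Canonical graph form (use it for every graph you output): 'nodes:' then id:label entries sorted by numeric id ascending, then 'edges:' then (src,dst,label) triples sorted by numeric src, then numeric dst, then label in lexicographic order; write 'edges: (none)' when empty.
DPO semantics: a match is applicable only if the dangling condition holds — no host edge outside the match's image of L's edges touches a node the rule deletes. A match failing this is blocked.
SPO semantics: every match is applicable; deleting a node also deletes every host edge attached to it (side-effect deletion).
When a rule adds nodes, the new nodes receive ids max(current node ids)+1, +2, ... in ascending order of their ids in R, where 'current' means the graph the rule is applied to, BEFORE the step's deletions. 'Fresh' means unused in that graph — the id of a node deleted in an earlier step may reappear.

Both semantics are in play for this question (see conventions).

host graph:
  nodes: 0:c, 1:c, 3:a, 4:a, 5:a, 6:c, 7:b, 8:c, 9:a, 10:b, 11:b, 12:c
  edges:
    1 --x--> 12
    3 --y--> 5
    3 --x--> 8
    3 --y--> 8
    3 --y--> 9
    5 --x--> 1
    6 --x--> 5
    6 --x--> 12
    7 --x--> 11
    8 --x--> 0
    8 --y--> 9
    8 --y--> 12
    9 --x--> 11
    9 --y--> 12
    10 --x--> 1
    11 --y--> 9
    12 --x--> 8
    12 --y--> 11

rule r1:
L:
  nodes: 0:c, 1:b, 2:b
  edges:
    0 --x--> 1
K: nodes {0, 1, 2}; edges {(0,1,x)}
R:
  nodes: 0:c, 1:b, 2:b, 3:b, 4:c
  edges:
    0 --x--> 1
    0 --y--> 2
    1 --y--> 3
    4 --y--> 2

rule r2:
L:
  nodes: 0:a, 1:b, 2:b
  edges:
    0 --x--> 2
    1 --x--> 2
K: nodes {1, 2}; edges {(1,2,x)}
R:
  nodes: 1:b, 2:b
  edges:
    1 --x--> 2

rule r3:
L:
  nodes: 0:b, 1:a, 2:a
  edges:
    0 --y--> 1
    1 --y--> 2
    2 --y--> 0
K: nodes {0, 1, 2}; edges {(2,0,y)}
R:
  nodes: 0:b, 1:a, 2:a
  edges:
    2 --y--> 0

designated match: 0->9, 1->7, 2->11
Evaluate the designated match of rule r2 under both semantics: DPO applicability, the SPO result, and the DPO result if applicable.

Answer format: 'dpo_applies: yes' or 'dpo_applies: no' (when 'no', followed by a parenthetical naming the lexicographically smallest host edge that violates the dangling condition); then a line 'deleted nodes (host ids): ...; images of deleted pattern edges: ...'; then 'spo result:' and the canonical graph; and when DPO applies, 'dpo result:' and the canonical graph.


dpo_applies: no
(the rule deletes node 9, which keeps host edge (3,9,y) outside the match image — the dangling condition fails, DPO blocks; SPO proceeds and side-deletes such edges)
deleted nodes (host ids): 9; images of deleted pattern edges: (9,11,x)
spo result:
nodes: 0:c, 1:c, 3:a, 4:a, 5:a, 6:c, 7:b, 8:c, 10:b, 11:b, 12:c
edges: (1,12,x); (3,5,y); (3,8,x); (3,8,y); (5,1,x); (6,5,x); (6,12,x); (7,11,x); (8,0,x); (8,12,y); (10,1,x); (12,8,x); (12,11,y)


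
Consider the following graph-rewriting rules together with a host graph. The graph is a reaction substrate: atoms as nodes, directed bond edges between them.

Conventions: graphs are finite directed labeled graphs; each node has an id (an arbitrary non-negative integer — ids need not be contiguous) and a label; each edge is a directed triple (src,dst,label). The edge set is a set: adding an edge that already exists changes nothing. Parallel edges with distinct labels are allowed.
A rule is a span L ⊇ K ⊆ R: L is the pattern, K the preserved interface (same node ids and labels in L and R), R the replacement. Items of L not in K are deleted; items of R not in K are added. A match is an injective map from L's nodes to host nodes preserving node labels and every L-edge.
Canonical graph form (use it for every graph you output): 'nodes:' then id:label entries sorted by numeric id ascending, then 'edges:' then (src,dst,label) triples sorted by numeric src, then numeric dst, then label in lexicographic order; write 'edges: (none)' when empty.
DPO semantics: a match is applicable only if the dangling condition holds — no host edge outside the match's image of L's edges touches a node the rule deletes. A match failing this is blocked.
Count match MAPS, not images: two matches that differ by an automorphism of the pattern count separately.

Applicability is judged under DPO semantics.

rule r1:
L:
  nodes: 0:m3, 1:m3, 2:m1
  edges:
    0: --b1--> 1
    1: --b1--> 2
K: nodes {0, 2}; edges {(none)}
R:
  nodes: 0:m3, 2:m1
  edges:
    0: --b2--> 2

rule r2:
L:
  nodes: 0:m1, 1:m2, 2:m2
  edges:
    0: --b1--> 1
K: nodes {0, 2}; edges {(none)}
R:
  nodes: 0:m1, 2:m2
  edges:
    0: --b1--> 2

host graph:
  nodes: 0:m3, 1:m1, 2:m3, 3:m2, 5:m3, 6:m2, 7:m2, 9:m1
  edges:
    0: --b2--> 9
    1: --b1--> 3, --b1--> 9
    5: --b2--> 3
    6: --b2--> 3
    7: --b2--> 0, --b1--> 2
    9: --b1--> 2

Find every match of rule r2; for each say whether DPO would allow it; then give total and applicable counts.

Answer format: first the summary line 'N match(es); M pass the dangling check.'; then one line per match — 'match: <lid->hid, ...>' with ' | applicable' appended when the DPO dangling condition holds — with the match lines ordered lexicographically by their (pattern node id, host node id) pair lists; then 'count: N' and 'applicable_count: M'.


2 match(es); 0 pass the dangling check.
match: 0->1, 1->3, 2->6
match: 0->1, 1->3, 2->7
count: 2
applicable_count: 0


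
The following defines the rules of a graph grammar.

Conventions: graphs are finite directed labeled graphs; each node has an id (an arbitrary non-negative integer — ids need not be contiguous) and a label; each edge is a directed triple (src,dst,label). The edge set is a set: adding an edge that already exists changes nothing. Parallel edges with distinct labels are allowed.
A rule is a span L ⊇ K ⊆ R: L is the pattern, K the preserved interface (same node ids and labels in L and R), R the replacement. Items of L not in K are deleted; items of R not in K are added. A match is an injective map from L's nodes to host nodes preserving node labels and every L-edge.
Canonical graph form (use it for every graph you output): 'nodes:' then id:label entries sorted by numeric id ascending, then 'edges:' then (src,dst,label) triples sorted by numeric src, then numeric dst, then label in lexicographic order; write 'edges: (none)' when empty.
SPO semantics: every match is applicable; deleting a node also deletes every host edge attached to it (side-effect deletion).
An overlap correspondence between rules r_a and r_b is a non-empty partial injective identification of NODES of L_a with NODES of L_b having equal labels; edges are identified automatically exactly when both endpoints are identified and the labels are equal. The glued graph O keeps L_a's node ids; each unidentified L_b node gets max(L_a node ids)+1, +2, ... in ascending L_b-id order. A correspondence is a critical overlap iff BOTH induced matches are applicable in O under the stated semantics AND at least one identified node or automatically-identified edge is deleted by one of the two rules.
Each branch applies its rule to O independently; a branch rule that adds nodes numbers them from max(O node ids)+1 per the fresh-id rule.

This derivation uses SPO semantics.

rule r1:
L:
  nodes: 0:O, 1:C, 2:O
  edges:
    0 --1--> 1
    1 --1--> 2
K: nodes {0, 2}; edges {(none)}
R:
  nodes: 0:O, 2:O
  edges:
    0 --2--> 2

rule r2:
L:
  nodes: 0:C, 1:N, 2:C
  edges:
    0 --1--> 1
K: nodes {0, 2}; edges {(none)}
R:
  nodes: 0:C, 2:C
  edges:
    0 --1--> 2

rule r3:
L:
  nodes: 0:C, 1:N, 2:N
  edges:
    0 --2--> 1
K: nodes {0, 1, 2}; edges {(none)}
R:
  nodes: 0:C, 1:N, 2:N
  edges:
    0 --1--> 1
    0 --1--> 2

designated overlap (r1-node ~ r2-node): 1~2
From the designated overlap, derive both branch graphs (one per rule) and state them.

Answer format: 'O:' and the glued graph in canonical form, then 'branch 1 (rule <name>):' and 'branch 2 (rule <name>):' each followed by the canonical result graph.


O:
nodes: 0:O, 1:C, 2:O, 3:C, 4:N
edges: (0,1,1); (1,2,1); (3,4,1)
branch 1 (rule r1):
nodes: 0:O, 2:O, 3:C, 4:N
edges: (0,2,2); (3,4,1)
branch 2 (rule r2):
nodes: 0:O, 1:C, 2:O, 3:C
edges: (0,1,1); (1,2,1); (3,1,1)


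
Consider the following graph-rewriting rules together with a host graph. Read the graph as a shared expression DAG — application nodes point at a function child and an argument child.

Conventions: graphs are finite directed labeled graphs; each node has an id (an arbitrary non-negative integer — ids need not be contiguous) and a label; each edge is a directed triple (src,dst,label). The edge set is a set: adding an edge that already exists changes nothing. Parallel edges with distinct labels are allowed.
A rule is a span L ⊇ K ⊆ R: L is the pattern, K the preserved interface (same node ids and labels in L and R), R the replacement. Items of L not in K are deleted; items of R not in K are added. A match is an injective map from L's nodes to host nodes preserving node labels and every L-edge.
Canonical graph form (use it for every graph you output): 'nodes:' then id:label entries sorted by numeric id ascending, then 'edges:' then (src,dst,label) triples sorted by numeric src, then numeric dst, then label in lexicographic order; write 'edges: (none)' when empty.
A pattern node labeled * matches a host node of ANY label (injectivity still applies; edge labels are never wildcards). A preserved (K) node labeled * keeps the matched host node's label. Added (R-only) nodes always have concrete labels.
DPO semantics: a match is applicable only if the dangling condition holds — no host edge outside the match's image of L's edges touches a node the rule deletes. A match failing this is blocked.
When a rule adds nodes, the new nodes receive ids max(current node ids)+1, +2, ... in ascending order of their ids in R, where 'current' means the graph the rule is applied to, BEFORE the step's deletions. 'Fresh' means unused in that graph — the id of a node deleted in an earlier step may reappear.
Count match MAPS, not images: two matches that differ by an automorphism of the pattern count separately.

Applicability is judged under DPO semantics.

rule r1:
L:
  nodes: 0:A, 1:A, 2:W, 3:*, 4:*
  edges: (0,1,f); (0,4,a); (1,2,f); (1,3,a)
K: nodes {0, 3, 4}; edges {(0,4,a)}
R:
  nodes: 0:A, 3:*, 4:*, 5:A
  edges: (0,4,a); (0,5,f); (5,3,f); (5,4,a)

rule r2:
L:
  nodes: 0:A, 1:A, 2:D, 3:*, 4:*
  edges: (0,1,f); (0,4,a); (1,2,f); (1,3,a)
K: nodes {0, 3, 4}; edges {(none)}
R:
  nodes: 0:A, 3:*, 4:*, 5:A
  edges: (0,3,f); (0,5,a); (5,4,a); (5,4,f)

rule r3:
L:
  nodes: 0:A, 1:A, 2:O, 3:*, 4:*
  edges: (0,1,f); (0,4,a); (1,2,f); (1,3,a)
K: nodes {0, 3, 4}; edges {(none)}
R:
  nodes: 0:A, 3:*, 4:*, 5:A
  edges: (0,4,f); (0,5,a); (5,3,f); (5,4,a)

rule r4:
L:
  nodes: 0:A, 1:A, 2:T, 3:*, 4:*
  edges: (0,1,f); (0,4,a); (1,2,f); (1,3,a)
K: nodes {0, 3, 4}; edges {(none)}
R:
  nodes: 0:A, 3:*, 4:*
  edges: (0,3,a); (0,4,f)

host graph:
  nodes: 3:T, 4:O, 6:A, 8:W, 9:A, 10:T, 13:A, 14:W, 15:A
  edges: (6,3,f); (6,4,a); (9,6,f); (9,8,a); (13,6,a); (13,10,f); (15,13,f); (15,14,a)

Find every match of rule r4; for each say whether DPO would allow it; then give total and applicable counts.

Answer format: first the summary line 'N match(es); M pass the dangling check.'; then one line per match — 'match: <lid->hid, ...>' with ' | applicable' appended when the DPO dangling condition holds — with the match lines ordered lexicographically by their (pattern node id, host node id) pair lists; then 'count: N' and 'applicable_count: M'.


2 match(es); 1 pass the dangling check.
match: 0->9, 1->6, 2->3, 3->4, 4->8
match: 0->15, 1->13, 2->10, 3->6, 4->14 | applicable
count: 2
applicable_count: 1


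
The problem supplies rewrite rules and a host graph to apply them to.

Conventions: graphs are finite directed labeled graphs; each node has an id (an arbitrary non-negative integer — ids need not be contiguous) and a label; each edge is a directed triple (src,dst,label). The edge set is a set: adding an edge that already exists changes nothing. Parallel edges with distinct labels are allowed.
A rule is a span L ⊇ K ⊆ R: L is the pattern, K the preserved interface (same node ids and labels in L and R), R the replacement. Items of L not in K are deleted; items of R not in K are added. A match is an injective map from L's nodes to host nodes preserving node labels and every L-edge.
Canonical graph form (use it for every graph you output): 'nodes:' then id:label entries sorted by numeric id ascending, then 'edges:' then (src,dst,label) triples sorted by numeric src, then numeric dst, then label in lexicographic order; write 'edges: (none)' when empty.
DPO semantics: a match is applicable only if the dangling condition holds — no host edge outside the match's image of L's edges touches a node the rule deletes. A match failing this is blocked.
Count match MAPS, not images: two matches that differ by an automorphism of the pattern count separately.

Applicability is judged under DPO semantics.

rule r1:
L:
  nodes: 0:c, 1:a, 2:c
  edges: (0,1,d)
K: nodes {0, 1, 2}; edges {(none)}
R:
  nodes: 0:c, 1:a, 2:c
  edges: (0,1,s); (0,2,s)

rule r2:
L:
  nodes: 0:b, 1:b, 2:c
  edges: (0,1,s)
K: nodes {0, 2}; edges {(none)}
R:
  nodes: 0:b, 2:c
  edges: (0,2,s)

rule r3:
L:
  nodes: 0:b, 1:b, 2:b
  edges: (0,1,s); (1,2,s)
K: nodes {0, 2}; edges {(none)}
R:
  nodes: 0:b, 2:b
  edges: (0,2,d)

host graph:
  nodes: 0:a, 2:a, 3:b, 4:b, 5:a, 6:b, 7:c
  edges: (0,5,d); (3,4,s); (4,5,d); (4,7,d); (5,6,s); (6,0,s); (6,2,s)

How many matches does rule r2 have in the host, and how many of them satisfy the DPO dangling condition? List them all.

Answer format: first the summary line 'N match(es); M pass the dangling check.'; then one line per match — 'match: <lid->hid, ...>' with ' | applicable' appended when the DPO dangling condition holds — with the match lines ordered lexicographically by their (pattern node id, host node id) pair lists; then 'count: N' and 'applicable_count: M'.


1 match(es); 0 pass the dangling check.
match: 0->3, 1->4, 2->7
count: 1
applicable_count: 0


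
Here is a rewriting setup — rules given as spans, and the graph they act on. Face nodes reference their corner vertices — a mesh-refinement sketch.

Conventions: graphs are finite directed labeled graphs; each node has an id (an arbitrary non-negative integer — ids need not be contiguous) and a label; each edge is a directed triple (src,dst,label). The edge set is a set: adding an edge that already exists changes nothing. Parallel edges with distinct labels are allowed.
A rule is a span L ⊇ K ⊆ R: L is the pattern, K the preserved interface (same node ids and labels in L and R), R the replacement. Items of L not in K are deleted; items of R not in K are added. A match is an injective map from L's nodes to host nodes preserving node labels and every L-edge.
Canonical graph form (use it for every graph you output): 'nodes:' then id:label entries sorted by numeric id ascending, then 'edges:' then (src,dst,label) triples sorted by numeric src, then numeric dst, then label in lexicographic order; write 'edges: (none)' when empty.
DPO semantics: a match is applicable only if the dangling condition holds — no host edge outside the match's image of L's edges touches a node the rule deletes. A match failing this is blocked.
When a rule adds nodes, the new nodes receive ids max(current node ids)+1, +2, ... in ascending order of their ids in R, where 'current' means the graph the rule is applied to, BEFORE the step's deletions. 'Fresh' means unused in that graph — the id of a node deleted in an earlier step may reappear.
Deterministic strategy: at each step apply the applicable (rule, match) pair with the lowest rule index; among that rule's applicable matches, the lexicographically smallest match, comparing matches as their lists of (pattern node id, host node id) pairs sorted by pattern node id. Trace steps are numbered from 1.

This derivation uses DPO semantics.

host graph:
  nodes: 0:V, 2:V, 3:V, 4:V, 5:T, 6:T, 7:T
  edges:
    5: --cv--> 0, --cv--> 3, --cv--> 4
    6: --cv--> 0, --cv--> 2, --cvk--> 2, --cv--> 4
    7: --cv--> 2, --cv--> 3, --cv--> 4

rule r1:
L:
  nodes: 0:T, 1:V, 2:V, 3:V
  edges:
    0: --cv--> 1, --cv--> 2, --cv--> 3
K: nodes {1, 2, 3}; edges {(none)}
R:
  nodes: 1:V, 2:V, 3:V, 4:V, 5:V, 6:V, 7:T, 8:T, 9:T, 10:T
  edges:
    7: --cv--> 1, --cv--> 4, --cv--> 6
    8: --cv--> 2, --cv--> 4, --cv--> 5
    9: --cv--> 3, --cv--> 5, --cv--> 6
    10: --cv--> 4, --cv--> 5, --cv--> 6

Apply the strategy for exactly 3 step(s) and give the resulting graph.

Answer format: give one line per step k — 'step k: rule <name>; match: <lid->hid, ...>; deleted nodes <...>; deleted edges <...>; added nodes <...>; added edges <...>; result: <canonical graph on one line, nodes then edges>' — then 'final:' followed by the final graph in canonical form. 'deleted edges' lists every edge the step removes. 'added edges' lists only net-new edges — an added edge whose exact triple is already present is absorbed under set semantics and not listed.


step 1: rule r1; match: 0->5, 1->0, 2->3, 3->4; deleted nodes 5; deleted edges (5,0,cv); (5,3,cv); (5,4,cv); added nodes 8, 9, 10, 11, 12, 13, 14; added edges (11,0,cv); (11,8,cv); (11,10,cv); (12,3,cv); (12,8,cv); (12,9,cv); (13,4,cv); (13,9,cv); (13,10,cv); (14,8,cv); (14,9,cv); (14,10,cv); result: nodes: 0:V, 2:V, 3:V, 4:V, 6:T, 7:T, 8:V, 9:V, 10:V, 11:T, 12:T, 13:T, 14:T edges: (6,0,cv); (6,2,cv); (6,2,cvk); (6,4,cv); (7,2,cv); (7,3,cv); (7,4,cv); (11,0,cv); (11,8,cv); (11,10,cv); (12,3,cv); (12,8,cv); (12,9,cv); (13,4,cv); (13,9,cv); (13,10,cv); (14,8,cv); (14,9,cv); (14,10,cv)
step 2: rule r1; match: 0->7, 1->2, 2->3, 3->4; deleted nodes 7; deleted edges (7,2,cv); (7,3,cv); (7,4,cv); added nodes 15, 16, 17, 18, 19, 20, 21; added edges (18,2,cv); (18,15,cv); (18,17,cv); (19,3,cv); (19,15,cv); (19,16,cv); (20,4,cv); (20,16,cv); (20,17,cv); (21,15,cv); (21,16,cv); (21,17,cv); result: nodes: 0:V, 2:V, 3:V, 4:V, 6:T, 8:V, 9:V, 10:V, 11:T, 12:T, 13:T, 14:T, 15:V, 16:V, 17:V, 18:T, 19:T, 20:T, 21:T edges: (6,0,cv); (6,2,cv); (6,2,cvk); (6,4,cv); (11,0,cv); (11,8,cv); (11,10,cv); (12,3,cv); (12,8,cv); (12,9,cv); (13,4,cv); (13,9,cv); (13,10,cv); (14,8,cv); (14,9,cv); (14,10,cv); (18,2,cv); (18,15,cv); (18,17,cv); (19,3,cv); (19,15,cv); (19,16,cv); (20,4,cv); (20,16,cv); (20,17,cv); (21,15,cv); (21,16,cv); (21,17,cv)
step 3: rule r1; match: 0->11, 1->0, 2->8, 3->10; deleted nodes 11; deleted edges (11,0,cv); (11,8,cv); (11,10,cv); added nodes 22, 23, 24, 25, 26, 27, 28; added edges (25,0,cv); (25,22,cv); (25,24,cv); (26,8,cv); (26,22,cv); (26,23,cv); (27,10,cv); (27,23,cv); (27,24,cv); (28,22,cv); (28,23,cv); (28,24,cv); result: nodes: 0:V, 2:V, 3:V, 4:V, 6:T, 8:V, 9:V, 10:V, 12:T, 13:T, 14:T, 15:V, 16:V, 17:V, 18:T, 19:T, 20:T, 21:T, 22:V, 23:V, 24:V, 25:T, 26:T, 27:T, 28:T edges: (6,0,cv); (6,2,cv); (6,2,cvk); (6,4,cv); (12,3,cv); (12,8,cv); (12,9,cv); (13,4,cv); (13,9,cv); (13,10,cv); (14,8,cv); (14,9,cv); (14,10,cv); (18,2,cv); (18,15,cv); (18,17,cv); (19,3,cv); (19,15,cv); (19,16,cv); (20,4,cv); (20,16,cv); (20,17,cv); (21,15,cv); (21,16,cv); (21,17,cv); (25,0,cv); (25,22,cv); (25,24,cv); (26,8,cv); (26,22,cv); (26,23,cv); (27,10,cv); (27,23,cv); (27,24,cv); (28,22,cv); (28,23,cv); (28,24,cv)
final:
nodes: 0:V, 2:V, 3:V, 4:V, 6:T, 8:V, 9:V, 10:V, 12:T, 13:T, 14:T, 15:V, 16:V, 17:V, 18:T, 19:T, 20:T, 21:T, 22:V, 23:V, 24:V, 25:T, 26:T, 27:T, 28:T
edges: (6,0,cv); (6,2,cv); (6,2,cvk); (6,4,cv); (12,3,cv); (12,8,cv); (12,9,cv); (13,4,cv); (13,9,cv); (13,10,cv); (14,8,cv); (14,9,cv); (14,10,cv); (18,2,cv); (18,15,cv); (18,17,cv); (19,3,cv); (19,15,cv); (19,16,cv); (20,4,cv); (20,16,cv); (20,17,cv); (21,15,cv); (21,16,cv); (21,17,cv); (25,0,cv); (25,22,cv); (25,24,cv); (26,8,cv); (26,22,cv); (26,23,cv); (27,10,cv); (27,23,cv); (27,24,cv); (28,22,cv); (28,23,cv); (28,24,cv)
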